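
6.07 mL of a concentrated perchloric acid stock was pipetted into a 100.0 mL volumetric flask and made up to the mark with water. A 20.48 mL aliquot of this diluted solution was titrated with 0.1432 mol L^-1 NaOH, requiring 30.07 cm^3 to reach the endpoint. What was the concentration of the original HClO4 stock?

n(NaOH) = 0.1432 x 0.03007 = 0.004306 mol.
n(HClO4) in the aliquot = 0.004306 mol.
[diluted HClO4] = 0.004306 / 0.02048 = 0.2103 M.
Dilution factor = 100.0/6.070 = 16.47, so [stock] = 0.2103 x 16.47 = 3.46 M.

3.46 M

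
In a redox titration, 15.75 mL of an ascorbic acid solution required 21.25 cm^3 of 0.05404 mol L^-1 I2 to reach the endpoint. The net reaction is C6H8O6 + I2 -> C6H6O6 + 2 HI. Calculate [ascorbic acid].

0.0729 M

n(I2) = 0.05404 x 0.02125 = 0.001148 mol.
From the balanced equation, 1 mol I2 reacts with 1 mol ascorbic acid, so n(ascorbic acid) = 0.001148 x 1/1 = 0.001148 mol.
[ascorbic acid] = 0.001148 / 0.01575 L = 0.0729 M.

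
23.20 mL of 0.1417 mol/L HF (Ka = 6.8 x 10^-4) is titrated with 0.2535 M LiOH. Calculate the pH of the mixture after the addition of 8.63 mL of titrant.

3.47

Initial n(HF) = 0.1417 x 0.02320 = 0.003287 mol.
n(LiOH) added = 0.2535 x 0.008630 = 0.002188 mol, converting that many moles of HF to F-.
Remaining n(HF) = 0.001100 mol; n(F-) = 0.002188 mol.
By Henderson-Hasselbalch, pH = pKa + log([A^-]/[HA]) = 3.17 + log(0.002188/0.001100) = 3.17 + (+0.30) = 3.47.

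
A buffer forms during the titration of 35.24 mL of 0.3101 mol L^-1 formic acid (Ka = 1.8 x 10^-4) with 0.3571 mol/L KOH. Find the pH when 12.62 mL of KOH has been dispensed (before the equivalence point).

Initial n(HCOOH) = 0.3101 x 0.03524 = 0.01093 mol.
n(KOH) added = 0.3571 x 0.01262 = 0.004507 mol, converting that many moles of HCOOH to HCOO-.
Remaining n(HCOOH) = 0.006421 mol; n(HCOO-) = 0.004507 mol.
By Henderson-Hasselbalch, pH = pKa + log([A^-]/[HA]) = 3.74 + log(0.004507/0.006421) = 3.74 + (-0.15) = 3.59.

3.59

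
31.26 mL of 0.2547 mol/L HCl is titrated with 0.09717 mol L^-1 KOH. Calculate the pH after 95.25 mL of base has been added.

12.01

n(acid) = 0.2547 x 0.03126 = 0.007962 mol; n(KOH) added = 0.09717 x 0.09525 = 0.009255 mol.
Base is in excess by 0.009255 - 0.007962 = 0.001294 mol in a total volume of 0.1265 L.
[OH^-] = 0.001294/0.1265 = 0.01022 M, so pOH = 1.99 and pH = 14.00 - 1.99 = 12.01.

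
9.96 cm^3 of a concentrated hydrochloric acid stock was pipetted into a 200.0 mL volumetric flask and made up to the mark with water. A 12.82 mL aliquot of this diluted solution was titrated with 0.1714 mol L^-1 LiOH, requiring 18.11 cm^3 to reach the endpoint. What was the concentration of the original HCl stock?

4.86 M

n(LiOH) = 0.1714 x 0.01811 = 0.003104 mol.
n(HCl) in the aliquot = 0.003104 mol.
[diluted HCl] = 0.003104 / 0.01282 = 0.2421 M.
Dilution factor = 200.0/9.960 = 20.08, so [stock] = 0.2421 x 20.08 = 4.86 M.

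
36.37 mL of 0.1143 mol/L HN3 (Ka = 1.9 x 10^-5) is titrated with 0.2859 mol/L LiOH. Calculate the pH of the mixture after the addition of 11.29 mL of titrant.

5.26

Initial n(HN3) = 0.1143 x 0.03637 = 0.004157 mol.
n(LiOH) added = 0.2859 x 0.01129 = 0.003228 mol, converting that many moles of HN3 to N3-.
Remaining n(HN3) = 0.0009293 mol; n(N3-) = 0.003228 mol.
By Henderson-Hasselbalch, pH = pKa + log([A^-]/[HA]) = 4.72 + log(0.003228/0.0009293) = 4.72 + (+0.54) = 5.26.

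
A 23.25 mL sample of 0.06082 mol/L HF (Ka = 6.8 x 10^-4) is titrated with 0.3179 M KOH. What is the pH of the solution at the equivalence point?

7.94

n(HF) = 0.06082 x 0.02325 = 0.001414 mol; V(KOH) at equivalence = 0.001414/0.3179 = 0.004448 L.
At equivalence all the acid is converted to F-; total volume = 0.02325 + 0.004448 = 0.02770 L, so [F-] = 0.001414/0.02770 = 0.05105 M.
Kb = Kw/Ka = 1.0e-14 / 6.8 x 10^-4 = 1.47e-11.
[OH^-] = sqrt(Kb x [F-]) = sqrt(1.47e-11 x 0.05105) = 8.66e-7 M.
pOH = 6.06, so pH = 14.00 - 6.06 = 7.94.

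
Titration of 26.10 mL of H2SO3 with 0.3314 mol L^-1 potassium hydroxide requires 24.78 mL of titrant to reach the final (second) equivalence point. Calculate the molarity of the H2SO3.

n(KOH) = 0.3314 x 0.02478 = 0.008212 mol.
At the final (second) equivalence point, 2 mol OH^- react per mol H2SO3, so n(H2SO3) = 0.008212 / 2 = 0.004106 mol.
[H2SO3] = 0.004106 / 0.02610 L = 0.157 M.

0.157 M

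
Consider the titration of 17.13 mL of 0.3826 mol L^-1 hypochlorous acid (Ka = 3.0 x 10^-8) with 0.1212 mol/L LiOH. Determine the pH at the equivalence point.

10.24

n(HClO) = 0.3826 x 0.01713 = 0.006554 mol; V(LiOH) at equivalence = 0.006554/0.1212 = 0.05408 L.
At equivalence all the acid is converted to ClO-; total volume = 0.01713 + 0.05408 = 0.07121 L, so [ClO-] = 0.006554/0.07121 = 0.09204 M.
Kb = Kw/Ka = 1.0e-14 / 3.0 x 10^-8 = 3.33e-7.
[OH^-] = sqrt(Kb x [ClO-]) = sqrt(3.33e-7 x 0.09204) = 0.000175 M.
pOH = 3.76, so pH = 14.00 - 3.76 = 10.24.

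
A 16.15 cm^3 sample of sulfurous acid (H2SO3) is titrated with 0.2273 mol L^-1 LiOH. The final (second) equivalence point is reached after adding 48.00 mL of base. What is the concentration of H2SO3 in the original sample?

n(LiOH) = 0.2273 x 0.04800 = 0.01091 mol.
At the final (second) equivalence point, 2 mol OH^- react per mol H2SO3, so n(H2SO3) = 0.01091 / 2 = 0.005455 mol.
[H2SO3] = 0.005455 / 0.01615 L = 0.338 M.

0.338 M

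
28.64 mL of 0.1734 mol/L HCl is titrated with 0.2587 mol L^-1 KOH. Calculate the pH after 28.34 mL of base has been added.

n(acid) = 0.1734 x 0.02864 = 0.004966 mol; n(KOH) added = 0.2587 x 0.02834 = 0.007332 mol.
Base is in excess by 0.007332 - 0.004966 = 0.002365 mol in a total volume of 0.05698 L.
[OH^-] = 0.002365/0.05698 = 0.04151 M, so pOH = 1.38 and pH = 14.00 - 1.38 = 12.62.

12.62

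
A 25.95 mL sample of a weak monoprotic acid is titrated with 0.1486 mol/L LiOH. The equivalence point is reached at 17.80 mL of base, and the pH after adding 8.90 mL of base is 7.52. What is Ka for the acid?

8.90 mL is half of the equivalence volume, so this is the half-equivalence point where [HA] = [A^-].
At half-equivalence pH = pKa, so pKa = 7.52.
Ka = 10^(-7.52) = 3.0 x 10^-8.

3.0 x 10^-8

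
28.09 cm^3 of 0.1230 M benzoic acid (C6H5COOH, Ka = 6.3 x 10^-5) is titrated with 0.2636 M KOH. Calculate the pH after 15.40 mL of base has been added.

12.14

n(acid) = 0.1230 x 0.02809 = 0.003455 mol; n(KOH) added = 0.2636 x 0.01540 = 0.004059 mol.
Base is in excess by 0.004059 - 0.003455 = 0.0006044 mol in a total volume of 0.04349 L.
[OH^-] = 0.0006044/0.04349 = 0.01390 M, so pOH = 1.86 and pH = 14.00 - 1.86 = 12.14.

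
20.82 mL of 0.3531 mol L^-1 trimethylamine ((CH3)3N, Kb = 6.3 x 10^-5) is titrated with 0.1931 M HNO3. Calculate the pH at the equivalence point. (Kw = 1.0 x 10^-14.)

5.35

n((CH3)3N) = 0.3531 x 0.02082 = 0.007352 mol; V(HNO3) at equivalence = 0.007352/0.1931 = 0.03807 L.
At equivalence the base is fully converted to (CH3)3NH+; total volume = 0.05889 L, so [(CH3)3NH+] = 0.007352/0.05889 = 0.1248 M.
Ka((CH3)3NH+) = Kw/Kb = 1.0e-14 / 6.3 x 10^-5 = 1.59e-10.
[H^+] = sqrt(Ka x [(CH3)3NH+]) = sqrt(1.59e-10 x 0.1248) = 4.45e-6 M.
pH = -log(4.45e-6) = 5.35.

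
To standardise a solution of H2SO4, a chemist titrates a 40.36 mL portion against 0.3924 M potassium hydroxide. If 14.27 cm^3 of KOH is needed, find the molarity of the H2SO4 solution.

n(KOH) delivered = 0.3924 x 0.01427 = 0.005600 mol.
The reaction is 1 H2SO4 + 2 KOH, so n(H2SO4) = 0.005600 x 1/2 = 0.002800 mol.
[H2SO4] = 0.002800 mol / 0.04036 L = 0.0694 M.

0.0694 M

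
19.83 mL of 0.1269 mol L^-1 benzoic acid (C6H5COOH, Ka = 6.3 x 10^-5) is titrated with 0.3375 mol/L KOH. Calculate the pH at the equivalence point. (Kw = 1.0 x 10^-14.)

n(C6H5COOH) = 0.1269 x 0.01983 = 0.002516 mol; V(KOH) at equivalence = 0.002516/0.3375 = 0.007456 L.
At equivalence all the acid is converted to C6H5COO-; total volume = 0.01983 + 0.007456 = 0.02729 L, so [C6H5COO-] = 0.002516/0.02729 = 0.09222 M.
Kb = Kw/Ka = 1.0e-14 / 6.3 x 10^-5 = 1.59e-10.
[OH^-] = sqrt(Kb x [C6H5COO-]) = sqrt(1.59e-10 x 0.09222) = 3.83e-6 M.
pOH = 5.42, so pH = 14.00 - 5.42 = 8.58.

8.58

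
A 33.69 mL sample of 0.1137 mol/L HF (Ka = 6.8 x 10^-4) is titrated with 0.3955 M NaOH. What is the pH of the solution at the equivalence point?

8.06

n(HF) = 0.1137 x 0.03369 = 0.003831 mol; V(NaOH) at equivalence = 0.003831/0.3955 = 0.009685 L.
At equivalence all the acid is converted to F-; total volume = 0.03369 + 0.009685 = 0.04338 L, so [F-] = 0.003831/0.04338 = 0.08831 M.
Kb = Kw/Ka = 1.0e-14 / 6.8 x 10^-4 = 1.47e-11.
[OH^-] = sqrt(Kb x [F-]) = sqrt(1.47e-11 x 0.08831) = 1.14e-6 M.
pOH = 5.94, so pH = 14.00 - 5.94 = 8.06.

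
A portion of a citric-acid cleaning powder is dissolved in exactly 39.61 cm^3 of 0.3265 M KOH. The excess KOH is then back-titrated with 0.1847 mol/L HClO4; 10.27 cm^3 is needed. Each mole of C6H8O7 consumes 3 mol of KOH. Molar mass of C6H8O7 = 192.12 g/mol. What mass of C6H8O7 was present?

0.707 g

Total n(KOH) added = 0.3265 x 0.03961 = 0.01293 mol.
n(HClO4) used = 0.1847 x 0.01027 = 0.001897 mol, which equals the excess n(KOH).
So n(KOH) consumed by the sample = 0.01293 - 0.001897 = 0.01104 mol.
n(C6H8O7) = 0.01104 / 3 = 0.003679 mol.
mass = 0.003679 mol x 192.12 g/mol = 0.707 g.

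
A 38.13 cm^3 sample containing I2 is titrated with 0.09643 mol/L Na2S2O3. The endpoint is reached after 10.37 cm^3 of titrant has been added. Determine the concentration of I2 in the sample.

n(Na2S2O3) = 0.09643 x 0.01037 = 0.001000 mol.
From the balanced equation, 2 mol Na2S2O3 reacts with 1 mol I2, so n(I2) = 0.001000 x 1/2 = 0.0005000 mol.
[I2] = 0.0005000 / 0.03813 L = 0.0131 M.

0.0131 M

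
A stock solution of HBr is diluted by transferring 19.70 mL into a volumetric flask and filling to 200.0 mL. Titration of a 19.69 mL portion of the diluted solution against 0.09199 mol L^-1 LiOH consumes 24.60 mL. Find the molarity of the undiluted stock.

1.17 M

n(LiOH) = 0.09199 x 0.02460 = 0.002263 mol.
n(HBr) in the aliquot = 0.002263 mol.
[diluted HBr] = 0.002263 / 0.01969 = 0.1149 M.
Dilution factor = 200.0/19.70 = 10.15, so [stock] = 0.1149 x 10.15 = 1.17 M.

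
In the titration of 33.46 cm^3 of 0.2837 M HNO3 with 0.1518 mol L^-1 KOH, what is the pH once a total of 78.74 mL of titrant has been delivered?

12.34

n(acid) = 0.2837 x 0.03346 = 0.009493 mol; n(KOH) added = 0.1518 x 0.07874 = 0.01195 mol.
Base is in excess by 0.01195 - 0.009493 = 0.002460 mol in a total volume of 0.1122 L.
[OH^-] = 0.002460/0.1122 = 0.02193 M, so pOH = 1.66 and pH = 14.00 - 1.66 = 12.34.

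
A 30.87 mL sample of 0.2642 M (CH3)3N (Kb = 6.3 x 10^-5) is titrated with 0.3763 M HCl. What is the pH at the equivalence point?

n((CH3)3N) = 0.2642 x 0.03087 = 0.008156 mol; V(HCl) at equivalence = 0.008156/0.3763 = 0.02167 L.
At equivalence the base is fully converted to (CH3)3NH+; total volume = 0.05254 L, so [(CH3)3NH+] = 0.008156/0.05254 = 0.1552 M.
Ka((CH3)3NH+) = Kw/Kb = 1.0e-14 / 6.3 x 10^-5 = 1.59e-10.
[H^+] = sqrt(Ka x [(CH3)3NH+]) = sqrt(1.59e-10 x 0.1552) = 4.96e-6 M.
pH = -log(4.96e-6) = 5.30.

5.30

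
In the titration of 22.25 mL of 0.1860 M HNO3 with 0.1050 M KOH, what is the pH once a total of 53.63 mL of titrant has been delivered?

12.29

n(acid) = 0.1860 x 0.02225 = 0.004138 mol; n(KOH) added = 0.1050 x 0.05363 = 0.005631 mol.
Base is in excess by 0.005631 - 0.004138 = 0.001493 mol in a total volume of 0.07588 L.
[OH^-] = 0.001493/0.07588 = 0.01967 M, so pOH = 1.71 and pH = 14.00 - 1.71 = 12.29.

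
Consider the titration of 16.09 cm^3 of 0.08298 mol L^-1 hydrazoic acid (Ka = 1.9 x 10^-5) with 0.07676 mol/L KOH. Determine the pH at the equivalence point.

n(HN3) = 0.08298 x 0.01609 = 0.001335 mol; V(KOH) at equivalence = 0.001335/0.07676 = 0.01739 L.
At equivalence all the acid is converted to N3-; total volume = 0.01609 + 0.01739 = 0.03348 L, so [N3-] = 0.001335/0.03348 = 0.03987 M.
Kb = Kw/Ka = 1.0e-14 / 1.9 x 10^-5 = 5.26e-10.
[OH^-] = sqrt(Kb x [N3-]) = sqrt(5.26e-10 x 0.03987) = 4.58e-6 M.
pOH = 5.34, so pH = 14.00 - 5.34 = 8.66.

8.66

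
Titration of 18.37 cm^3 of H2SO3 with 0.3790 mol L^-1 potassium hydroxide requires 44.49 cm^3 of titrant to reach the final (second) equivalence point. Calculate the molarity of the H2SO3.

0.459 M

n(KOH) = 0.3790 x 0.04449 = 0.01686 mol.
At the final (second) equivalence point, 2 mol OH^- react per mol H2SO3, so n(H2SO3) = 0.01686 / 2 = 0.008431 mol.
[H2SO3] = 0.008431 / 0.01837 L = 0.459 M.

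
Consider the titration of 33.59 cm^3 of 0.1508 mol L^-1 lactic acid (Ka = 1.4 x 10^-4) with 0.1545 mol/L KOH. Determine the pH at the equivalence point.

8.37

n(HC3H5O3) = 0.1508 x 0.03359 = 0.005065 mol; V(KOH) at equivalence = 0.005065/0.1545 = 0.03279 L.
At equivalence all the acid is converted to C3H5O3-; total volume = 0.03359 + 0.03279 = 0.06638 L, so [C3H5O3-] = 0.005065/0.06638 = 0.07631 M.
Kb = Kw/Ka = 1.0e-14 / 1.4 x 10^-4 = 7.14e-11.
[OH^-] = sqrt(Kb x [C3H5O3-]) = sqrt(7.14e-11 x 0.07631) = 2.33e-6 M.
pOH = 5.63, so pH = 14.00 - 5.63 = 8.37.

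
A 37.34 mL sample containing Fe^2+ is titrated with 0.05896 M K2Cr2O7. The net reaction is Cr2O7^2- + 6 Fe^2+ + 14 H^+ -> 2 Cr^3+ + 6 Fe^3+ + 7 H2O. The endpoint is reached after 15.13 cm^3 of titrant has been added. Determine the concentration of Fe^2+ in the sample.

0.143 M

n(K2Cr2O7) = 0.05896 x 0.01513 = 0.0008921 mol.
From the balanced equation, 1 mol K2Cr2O7 reacts with 6 mol Fe^2+, so n(Fe^2+) = 0.0008921 x 6/1 = 0.005352 mol.
[Fe^2+] = 0.005352 / 0.03734 L = 0.143 M.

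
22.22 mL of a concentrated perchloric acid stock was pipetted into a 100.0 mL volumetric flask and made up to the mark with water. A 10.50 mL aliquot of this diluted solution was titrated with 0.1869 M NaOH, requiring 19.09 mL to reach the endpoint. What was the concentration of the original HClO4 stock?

n(NaOH) = 0.1869 x 0.01909 = 0.003568 mol.
n(HClO4) in the aliquot = 0.003568 mol.
[diluted HClO4] = 0.003568 / 0.01050 = 0.3398 M.
Dilution factor = 100.0/22.22 = 4.500, so [stock] = 0.3398 x 4.500 = 1.53 M.

1.53 M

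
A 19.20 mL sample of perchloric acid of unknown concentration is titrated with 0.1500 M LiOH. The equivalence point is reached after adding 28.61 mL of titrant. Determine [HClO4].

0.224 M

n(LiOH) delivered = 0.1500 x 0.02861 = 0.004292 mol.
For a 1:1 reaction, n(HClO4) = 0.004292 mol.
[HClO4] = 0.004292 mol / 0.01920 L = 0.224 M.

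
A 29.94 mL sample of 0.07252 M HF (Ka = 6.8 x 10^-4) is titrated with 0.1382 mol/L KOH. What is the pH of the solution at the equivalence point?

7.92

n(HF) = 0.07252 x 0.02994 = 0.002171 mol; V(KOH) at equivalence = 0.002171/0.1382 = 0.01571 L.
At equivalence all the acid is converted to F-; total volume = 0.02994 + 0.01571 = 0.04565 L, so [F-] = 0.002171/0.04565 = 0.04756 M.
Kb = Kw/Ka = 1.0e-14 / 6.8 x 10^-4 = 1.47e-11.
[OH^-] = sqrt(Kb x [F-]) = sqrt(1.47e-11 x 0.04756) = 8.36e-7 M.
pOH = 6.08, so pH = 14.00 - 6.08 = 7.92.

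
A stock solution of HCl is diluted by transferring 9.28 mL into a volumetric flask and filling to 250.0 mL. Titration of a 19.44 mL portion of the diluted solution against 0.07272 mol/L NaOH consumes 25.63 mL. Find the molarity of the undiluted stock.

n(NaOH) = 0.07272 x 0.02563 = 0.001864 mol.
n(HCl) in the aliquot = 0.001864 mol.
[diluted HCl] = 0.001864 / 0.01944 = 0.09588 M.
Dilution factor = 250.0/9.280 = 26.94, so [stock] = 0.09588 x 26.94 = 2.58 M.

2.58 M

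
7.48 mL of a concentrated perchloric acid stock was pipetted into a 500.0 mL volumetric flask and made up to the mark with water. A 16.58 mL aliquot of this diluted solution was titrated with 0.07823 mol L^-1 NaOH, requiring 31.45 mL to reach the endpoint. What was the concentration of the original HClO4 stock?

n(NaOH) = 0.07823 x 0.03145 = 0.002460 mol.
n(HClO4) in the aliquot = 0.002460 mol.
[diluted HClO4] = 0.002460 / 0.01658 = 0.1484 M.
Dilution factor = 500.0/7.480 = 66.84, so [stock] = 0.1484 x 66.84 = 9.92 M.

9.92 M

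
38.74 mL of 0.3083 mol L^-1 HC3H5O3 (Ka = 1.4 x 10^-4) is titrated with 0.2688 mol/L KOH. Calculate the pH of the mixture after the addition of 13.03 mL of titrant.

3.47

Initial n(HC3H5O3) = 0.3083 x 0.03874 = 0.01194 mol.
n(KOH) added = 0.2688 x 0.01303 = 0.003502 mol, converting that many moles of HC3H5O3 to C3H5O3-.
Remaining n(HC3H5O3) = 0.008441 mol; n(C3H5O3-) = 0.003502 mol.
By Henderson-Hasselbalch, pH = pKa + log([A^-]/[HA]) = 3.85 + log(0.003502/0.008441) = 3.85 + (-0.38) = 3.47.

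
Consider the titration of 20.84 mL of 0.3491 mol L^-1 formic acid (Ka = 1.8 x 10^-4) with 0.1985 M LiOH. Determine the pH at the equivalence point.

8.42

n(HCOOH) = 0.3491 x 0.02084 = 0.007275 mol; V(LiOH) at equivalence = 0.007275/0.1985 = 0.03665 L.
At equivalence all the acid is converted to HCOO-; total volume = 0.02084 + 0.03665 = 0.05749 L, so [HCOO-] = 0.007275/0.05749 = 0.1265 M.
Kb = Kw/Ka = 1.0e-14 / 1.8 x 10^-4 = 5.56e-11.
[OH^-] = sqrt(Kb x [HCOO-]) = sqrt(5.56e-11 x 0.1265) = 2.65e-6 M.
pOH = 5.58, so pH = 14.00 - 5.58 = 8.42.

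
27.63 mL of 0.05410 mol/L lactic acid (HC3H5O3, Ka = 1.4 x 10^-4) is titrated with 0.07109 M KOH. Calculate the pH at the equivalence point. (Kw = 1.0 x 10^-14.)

8.17

n(HC3H5O3) = 0.05410 x 0.02763 = 0.001495 mol; V(KOH) at equivalence = 0.001495/0.07109 = 0.02103 L.
At equivalence all the acid is converted to C3H5O3-; total volume = 0.02763 + 0.02103 = 0.04866 L, so [C3H5O3-] = 0.001495/0.04866 = 0.03072 M.
Kb = Kw/Ka = 1.0e-14 / 1.4 x 10^-4 = 7.14e-11.
[OH^-] = sqrt(Kb x [C3H5O3-]) = sqrt(7.14e-11 x 0.03072) = 1.48e-6 M.
pOH = 5.83, so pH = 14.00 - 5.83 = 8.17.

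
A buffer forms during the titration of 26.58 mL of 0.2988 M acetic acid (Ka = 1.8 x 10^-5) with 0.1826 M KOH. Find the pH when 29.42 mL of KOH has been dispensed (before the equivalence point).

Initial n(CH3COOH) = 0.2988 x 0.02658 = 0.007942 mol.
n(KOH) added = 0.1826 x 0.02942 = 0.005372 mol, converting that many moles of CH3COOH to CH3COO-.
Remaining n(CH3COOH) = 0.002570 mol; n(CH3COO-) = 0.005372 mol.
By Henderson-Hasselbalch, pH = pKa + log([A^-]/[HA]) = 4.74 + log(0.005372/0.002570) = 4.74 + (+0.32) = 5.06.

5.06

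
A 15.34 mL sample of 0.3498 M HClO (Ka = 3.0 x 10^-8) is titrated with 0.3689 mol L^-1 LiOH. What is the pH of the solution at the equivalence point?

10.39

n(HClO) = 0.3498 x 0.01534 = 0.005366 mol; V(LiOH) at equivalence = 0.005366/0.3689 = 0.01455 L.
At equivalence all the acid is converted to ClO-; total volume = 0.01534 + 0.01455 = 0.02989 L, so [ClO-] = 0.005366/0.02989 = 0.1795 M.
Kb = Kw/Ka = 1.0e-14 / 3.0 x 10^-8 = 3.33e-7.
[OH^-] = sqrt(Kb x [ClO-]) = sqrt(3.33e-7 x 0.1795) = 0.000245 M.
pOH = 3.61, so pH = 14.00 - 3.61 = 10.39.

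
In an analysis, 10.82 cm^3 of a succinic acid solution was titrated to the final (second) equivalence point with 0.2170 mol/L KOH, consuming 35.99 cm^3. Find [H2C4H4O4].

0.361 M

n(KOH) = 0.2170 x 0.03599 = 0.007810 mol.
At the final (second) equivalence point, 2 mol OH^- react per mol H2C4H4O4, so n(H2C4H4O4) = 0.007810 / 2 = 0.003905 mol.
[H2C4H4O4] = 0.003905 / 0.01082 L = 0.361 M.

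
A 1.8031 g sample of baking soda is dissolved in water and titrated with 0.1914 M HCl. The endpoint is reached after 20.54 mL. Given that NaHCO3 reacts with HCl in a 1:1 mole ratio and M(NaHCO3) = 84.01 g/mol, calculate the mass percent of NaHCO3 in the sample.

18.3%

n(HCl) = 0.1914 x 0.02054 = 0.003931 mol.
n(NaHCO3) = 0.003931 / 1 = 0.003931 mol.
mass of NaHCO3 = 0.003931 x 84.01 = 0.3303 g.
% purity = 0.3303 / 1.8031 x 100 = 18.3%.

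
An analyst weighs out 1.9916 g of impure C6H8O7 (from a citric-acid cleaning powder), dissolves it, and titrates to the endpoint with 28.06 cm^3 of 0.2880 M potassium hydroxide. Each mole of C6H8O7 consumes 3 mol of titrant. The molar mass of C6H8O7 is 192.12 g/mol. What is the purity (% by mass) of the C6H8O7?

26.0%

n(KOH) = 0.2880 x 0.02806 = 0.008081 mol.
n(C6H8O7) = 0.008081 / 3 = 0.002694 mol.
mass of C6H8O7 = 0.002694 x 192.12 = 0.5175 g.
% purity = 0.5175 / 1.9916 x 100 = 26.0%.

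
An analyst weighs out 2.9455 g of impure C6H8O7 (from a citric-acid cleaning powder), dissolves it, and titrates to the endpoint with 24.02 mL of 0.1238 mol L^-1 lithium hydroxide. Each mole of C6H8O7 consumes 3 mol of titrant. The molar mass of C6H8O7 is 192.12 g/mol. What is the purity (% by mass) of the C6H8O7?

6.47%

n(LiOH) = 0.1238 x 0.02402 = 0.002974 mol.
n(C6H8O7) = 0.002974 / 3 = 0.0009912 mol.
mass of C6H8O7 = 0.0009912 x 192.12 = 0.1904 g.
% purity = 0.1904 / 2.9455 x 100 = 6.47%.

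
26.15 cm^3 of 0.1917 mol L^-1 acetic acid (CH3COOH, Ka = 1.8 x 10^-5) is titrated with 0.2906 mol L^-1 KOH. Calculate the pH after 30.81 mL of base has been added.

12.84

n(acid) = 0.1917 x 0.02615 = 0.005013 mol; n(KOH) added = 0.2906 x 0.03081 = 0.008953 mol.
Base is in excess by 0.008953 - 0.005013 = 0.003940 mol in a total volume of 0.05696 L.
[OH^-] = 0.003940/0.05696 = 0.06918 M, so pOH = 1.16 and pH = 14.00 - 1.16 = 12.84.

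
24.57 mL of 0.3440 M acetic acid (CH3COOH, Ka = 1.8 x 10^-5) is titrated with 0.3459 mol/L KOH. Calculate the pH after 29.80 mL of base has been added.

12.53

n(acid) = 0.3440 x 0.02457 = 0.008452 mol; n(KOH) added = 0.3459 x 0.02980 = 0.01031 mol.
Base is in excess by 0.01031 - 0.008452 = 0.001856 mol in a total volume of 0.05437 L.
[OH^-] = 0.001856/0.05437 = 0.03413 M, so pOH = 1.47 and pH = 14.00 - 1.47 = 12.53.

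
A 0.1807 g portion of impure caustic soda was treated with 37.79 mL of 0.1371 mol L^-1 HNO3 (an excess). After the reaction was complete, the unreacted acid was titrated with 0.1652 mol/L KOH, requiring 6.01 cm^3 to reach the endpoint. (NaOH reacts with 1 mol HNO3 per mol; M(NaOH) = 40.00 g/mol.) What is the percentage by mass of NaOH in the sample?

Total n(HNO3) added = 0.1371 x 0.03779 = 0.005181 mol.
n(KOH) used = 0.1652 x 0.006010 = 0.0009929 mol, which equals the excess n(HNO3).
So n(HNO3) consumed by the sample = 0.005181 - 0.0009929 = 0.004188 mol.
n(NaOH) = 0.004188 / 1 = 0.004188 mol.
mass NaOH = 0.004188 x 40.00 = 0.1675 g, so %NaOH = 0.1675/0.1807 x 100 = 92.7%.

92.7%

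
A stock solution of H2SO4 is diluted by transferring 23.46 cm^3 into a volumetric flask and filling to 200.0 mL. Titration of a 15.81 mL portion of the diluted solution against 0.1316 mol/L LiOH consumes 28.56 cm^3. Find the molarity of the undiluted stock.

1.01 M

n(LiOH) = 0.1316 x 0.02856 = 0.003758 mol.
n(H2SO4) in the aliquot = 0.003758 x 1/2 = 0.001879 mol.
[diluted H2SO4] = 0.001879 / 0.01581 = 0.1189 M.
Dilution factor = 200.0/23.46 = 8.525, so [stock] = 0.1189 x 8.525 = 1.01 M.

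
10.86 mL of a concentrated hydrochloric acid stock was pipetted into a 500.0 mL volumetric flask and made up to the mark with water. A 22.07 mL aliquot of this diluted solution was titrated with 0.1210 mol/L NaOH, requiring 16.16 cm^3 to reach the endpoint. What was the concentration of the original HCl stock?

n(NaOH) = 0.1210 x 0.01616 = 0.001955 mol.
n(HCl) in the aliquot = 0.001955 mol.
[diluted HCl] = 0.001955 / 0.02207 = 0.08860 M.
Dilution factor = 500.0/10.86 = 46.04, so [stock] = 0.08860 x 46.04 = 4.08 M.

4.08 M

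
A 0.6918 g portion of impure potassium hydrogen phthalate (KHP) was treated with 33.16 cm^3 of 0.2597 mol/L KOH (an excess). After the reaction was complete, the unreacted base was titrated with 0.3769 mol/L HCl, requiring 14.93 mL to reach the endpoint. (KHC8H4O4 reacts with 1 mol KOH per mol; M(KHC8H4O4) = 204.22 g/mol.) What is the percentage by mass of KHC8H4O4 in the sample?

Total n(KOH) added = 0.2597 x 0.03316 = 0.008612 mol.
n(HCl) used = 0.3769 x 0.01493 = 0.005627 mol, which equals the excess n(KOH).
So n(KOH) consumed by the sample = 0.008612 - 0.005627 = 0.002985 mol.
n(KHC8H4O4) = 0.002985 / 1 = 0.002985 mol.
mass KHC8H4O4 = 0.002985 x 204.22 = 0.6095 g, so %KHC8H4O4 = 0.6095/0.6918 x 100 = 88.1%.

88.1%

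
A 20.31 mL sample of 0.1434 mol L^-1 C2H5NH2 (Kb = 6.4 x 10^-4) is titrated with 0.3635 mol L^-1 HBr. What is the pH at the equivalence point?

n(C2H5NH2) = 0.1434 x 0.02031 = 0.002912 mol; V(HBr) at equivalence = 0.002912/0.3635 = 0.008012 L.
At equivalence the base is fully converted to C2H5NH3+; total volume = 0.02832 L, so [C2H5NH3+] = 0.002912/0.02832 = 0.1028 M.
Ka(C2H5NH3+) = Kw/Kb = 1.0e-14 / 6.4 x 10^-4 = 1.56e-11.
[H^+] = sqrt(Ka x [C2H5NH3+]) = sqrt(1.56e-11 x 0.1028) = 1.27e-6 M.
pH = -log(1.27e-6) = 5.90.

5.90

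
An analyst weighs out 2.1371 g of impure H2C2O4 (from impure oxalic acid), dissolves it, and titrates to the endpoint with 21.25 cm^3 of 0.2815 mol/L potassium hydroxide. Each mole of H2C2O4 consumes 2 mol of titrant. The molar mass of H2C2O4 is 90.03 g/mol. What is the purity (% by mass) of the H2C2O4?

n(KOH) = 0.2815 x 0.02125 = 0.005982 mol.
n(H2C2O4) = 0.005982 / 2 = 0.002991 mol.
mass of H2C2O4 = 0.002991 x 90.03 = 0.2693 g.
% purity = 0.2693 / 2.1371 x 100 = 12.6%.

12.6%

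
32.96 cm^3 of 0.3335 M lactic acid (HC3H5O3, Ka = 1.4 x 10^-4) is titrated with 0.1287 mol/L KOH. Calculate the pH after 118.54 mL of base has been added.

n(acid) = 0.3335 x 0.03296 = 0.01099 mol; n(KOH) added = 0.1287 x 0.1185 = 0.01526 mol.
Base is in excess by 0.01526 - 0.01099 = 0.004264 mol in a total volume of 0.1515 L.
[OH^-] = 0.004264/0.1515 = 0.02814 M, so pOH = 1.55 and pH = 14.00 - 1.55 = 12.45.

12.45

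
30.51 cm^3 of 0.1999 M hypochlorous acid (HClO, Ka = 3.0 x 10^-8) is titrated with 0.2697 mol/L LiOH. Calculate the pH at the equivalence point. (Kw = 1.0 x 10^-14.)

n(HClO) = 0.1999 x 0.03051 = 0.006099 mol; V(LiOH) at equivalence = 0.006099/0.2697 = 0.02261 L.
At equivalence all the acid is converted to ClO-; total volume = 0.03051 + 0.02261 = 0.05312 L, so [ClO-] = 0.006099/0.05312 = 0.1148 M.
Kb = Kw/Ka = 1.0e-14 / 3.0 x 10^-8 = 3.33e-7.
[OH^-] = sqrt(Kb x [ClO-]) = sqrt(3.33e-7 x 0.1148) = 0.000196 M.
pOH = 3.71, so pH = 14.00 - 3.71 = 10.29.

10.29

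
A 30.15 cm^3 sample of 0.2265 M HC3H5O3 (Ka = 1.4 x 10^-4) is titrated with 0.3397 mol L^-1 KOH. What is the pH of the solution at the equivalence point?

8.49

n(HC3H5O3) = 0.2265 x 0.03015 = 0.006829 mol; V(KOH) at equivalence = 0.006829/0.3397 = 0.02010 L.
At equivalence all the acid is converted to C3H5O3-; total volume = 0.03015 + 0.02010 = 0.05025 L, so [C3H5O3-] = 0.006829/0.05025 = 0.1359 M.
Kb = Kw/Ka = 1.0e-14 / 1.4 x 10^-4 = 7.14e-11.
[OH^-] = sqrt(Kb x [C3H5O3-]) = sqrt(7.14e-11 x 0.1359) = 3.12e-6 M.
pOH = 5.51, so pH = 14.00 - 5.51 = 8.49.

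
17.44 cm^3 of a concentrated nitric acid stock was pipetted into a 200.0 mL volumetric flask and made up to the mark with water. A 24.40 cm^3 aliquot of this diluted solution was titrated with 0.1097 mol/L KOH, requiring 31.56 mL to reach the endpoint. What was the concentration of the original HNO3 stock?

1.63 M

n(KOH) = 0.1097 x 0.03156 = 0.003462 mol.
n(HNO3) in the aliquot = 0.003462 mol.
[diluted HNO3] = 0.003462 / 0.02440 = 0.1419 M.
Dilution factor = 200.0/17.44 = 11.47, so [stock] = 0.1419 x 11.47 = 1.63 M.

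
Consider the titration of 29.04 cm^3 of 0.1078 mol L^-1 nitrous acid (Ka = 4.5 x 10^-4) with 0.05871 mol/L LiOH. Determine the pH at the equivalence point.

7.96

n(HNO2) = 0.1078 x 0.02904 = 0.003131 mol; V(LiOH) at equivalence = 0.003131/0.05871 = 0.05332 L.
At equivalence all the acid is converted to NO2-; total volume = 0.02904 + 0.05332 = 0.08236 L, so [NO2-] = 0.003131/0.08236 = 0.03801 M.
Kb = Kw/Ka = 1.0e-14 / 4.5 x 10^-4 = 2.22e-11.
[OH^-] = sqrt(Kb x [NO2-]) = sqrt(2.22e-11 x 0.03801) = 9.19e-7 M.
pOH = 6.04, so pH = 14.00 - 6.04 = 7.96.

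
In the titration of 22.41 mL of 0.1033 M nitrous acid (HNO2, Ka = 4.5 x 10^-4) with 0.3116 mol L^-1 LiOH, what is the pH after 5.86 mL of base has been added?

3.92

Initial n(HNO2) = 0.1033 x 0.02241 = 0.002315 mol.
n(LiOH) added = 0.3116 x 0.005860 = 0.001826 mol, converting that many moles of HNO2 to NO2-.
Remaining n(HNO2) = 0.0004890 mol; n(NO2-) = 0.001826 mol.
By Henderson-Hasselbalch, pH = pKa + log([A^-]/[HA]) = 3.35 + log(0.001826/0.0004890) = 3.35 + (+0.57) = 3.92.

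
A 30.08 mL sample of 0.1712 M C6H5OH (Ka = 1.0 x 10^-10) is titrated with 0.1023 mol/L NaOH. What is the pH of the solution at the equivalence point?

11.40

n(C6H5OH) = 0.1712 x 0.03008 = 0.005150 mol; V(NaOH) at equivalence = 0.005150/0.1023 = 0.05034 L.
At equivalence all the acid is converted to C6H5O-; total volume = 0.03008 + 0.05034 = 0.08042 L, so [C6H5O-] = 0.005150/0.08042 = 0.06404 M.
Kb = Kw/Ka = 1.0e-14 / 1.0 x 10^-10 = 0.000100.
[OH^-] = sqrt(Kb x [C6H5O-]) = sqrt(0.000100 x 0.06404) = 0.00253 M.
pOH = 2.60, so pH = 14.00 - 2.60 = 11.40.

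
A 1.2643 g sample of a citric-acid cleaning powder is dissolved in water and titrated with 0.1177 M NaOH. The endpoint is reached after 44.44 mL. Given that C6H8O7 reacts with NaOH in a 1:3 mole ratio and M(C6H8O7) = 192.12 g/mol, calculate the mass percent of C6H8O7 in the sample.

26.5%

n(NaOH) = 0.1177 x 0.04444 = 0.005231 mol.
n(C6H8O7) = 0.005231 / 3 = 0.001744 mol.
mass of C6H8O7 = 0.001744 x 192.12 = 0.3350 g.
% purity = 0.3350 / 1.2643 x 100 = 26.5%.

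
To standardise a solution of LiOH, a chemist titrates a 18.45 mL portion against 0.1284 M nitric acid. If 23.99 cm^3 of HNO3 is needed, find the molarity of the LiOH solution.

n(HNO3) delivered = 0.1284 x 0.02399 = 0.003080 mol.
For a 1:1 reaction, n(LiOH) = 0.003080 mol.
[LiOH] = 0.003080 mol / 0.01845 L = 0.167 M.

0.167 M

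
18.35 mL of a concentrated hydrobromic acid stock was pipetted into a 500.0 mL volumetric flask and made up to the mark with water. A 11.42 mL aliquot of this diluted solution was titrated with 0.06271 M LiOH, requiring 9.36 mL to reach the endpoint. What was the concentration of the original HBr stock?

1.40 M

n(LiOH) = 0.06271 x 0.009360 = 0.0005870 mol.
n(HBr) in the aliquot = 0.0005870 mol.
[diluted HBr] = 0.0005870 / 0.01142 = 0.05140 M.
Dilution factor = 500.0/18.35 = 27.25, so [stock] = 0.05140 x 27.25 = 1.40 M.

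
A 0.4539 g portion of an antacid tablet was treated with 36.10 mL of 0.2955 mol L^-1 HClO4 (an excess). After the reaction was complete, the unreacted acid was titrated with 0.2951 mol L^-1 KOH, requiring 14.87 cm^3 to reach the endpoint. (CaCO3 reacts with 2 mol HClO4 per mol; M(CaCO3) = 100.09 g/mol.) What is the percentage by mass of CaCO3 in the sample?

69.2%

Total n(HClO4) added = 0.2955 x 0.03610 = 0.01067 mol.
n(KOH) used = 0.2951 x 0.01487 = 0.004388 mol, which equals the excess n(HClO4).
So n(HClO4) consumed by the sample = 0.01067 - 0.004388 = 0.006279 mol.
n(CaCO3) = 0.006279 / 2 = 0.003140 mol.
mass CaCO3 = 0.003140 x 100.09 = 0.3143 g, so %CaCO3 = 0.3143/0.4539 x 100 = 69.2%.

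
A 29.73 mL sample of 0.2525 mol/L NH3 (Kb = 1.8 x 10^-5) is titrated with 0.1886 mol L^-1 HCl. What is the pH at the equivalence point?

5.11

n(NH3) = 0.2525 x 0.02973 = 0.007507 mol; V(HCl) at equivalence = 0.007507/0.1886 = 0.03980 L.
At equivalence the base is fully converted to NH4+; total volume = 0.06953 L, so [NH4+] = 0.007507/0.06953 = 0.1080 M.
Ka(NH4+) = Kw/Kb = 1.0e-14 / 1.8 x 10^-5 = 5.56e-10.
[H^+] = sqrt(Ka x [NH4+]) = sqrt(5.56e-10 x 0.1080) = 7.74e-6 M.
pH = -log(7.74e-6) = 5.11.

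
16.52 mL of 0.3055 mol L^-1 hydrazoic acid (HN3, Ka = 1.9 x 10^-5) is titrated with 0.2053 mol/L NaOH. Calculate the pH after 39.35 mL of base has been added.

12.73

n(acid) = 0.3055 x 0.01652 = 0.005047 mol; n(NaOH) added = 0.2053 x 0.03935 = 0.008079 mol.
Base is in excess by 0.008079 - 0.005047 = 0.003032 mol in a total volume of 0.05587 L.
[OH^-] = 0.003032/0.05587 = 0.05426 M, so pOH = 1.27 and pH = 14.00 - 1.27 = 12.73.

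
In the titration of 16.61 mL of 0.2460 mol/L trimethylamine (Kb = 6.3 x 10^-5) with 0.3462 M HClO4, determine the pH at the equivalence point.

n((CH3)3N) = 0.2460 x 0.01661 = 0.004086 mol; V(HClO4) at equivalence = 0.004086/0.3462 = 0.01180 L.
At equivalence the base is fully converted to (CH3)3NH+; total volume = 0.02841 L, so [(CH3)3NH+] = 0.004086/0.02841 = 0.1438 M.
Ka((CH3)3NH+) = Kw/Kb = 1.0e-14 / 6.3 x 10^-5 = 1.59e-10.
[H^+] = sqrt(Ka x [(CH3)3NH+]) = sqrt(1.59e-10 x 0.1438) = 4.78e-6 M.
pH = -log(4.78e-6) = 5.32.

5.32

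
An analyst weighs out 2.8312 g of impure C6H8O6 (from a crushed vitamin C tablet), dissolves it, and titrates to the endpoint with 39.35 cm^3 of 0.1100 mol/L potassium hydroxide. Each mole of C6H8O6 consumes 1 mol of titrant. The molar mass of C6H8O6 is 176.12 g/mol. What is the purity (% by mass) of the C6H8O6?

n(KOH) = 0.1100 x 0.03935 = 0.004328 mol.
n(C6H8O6) = 0.004328 / 1 = 0.004328 mol.
mass of C6H8O6 = 0.004328 x 176.12 = 0.7623 g.
% purity = 0.7623 / 2.8312 x 100 = 26.9%.

26.9%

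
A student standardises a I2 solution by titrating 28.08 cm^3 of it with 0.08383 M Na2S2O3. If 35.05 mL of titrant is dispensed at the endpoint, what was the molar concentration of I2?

n(Na2S2O3) = 0.08383 x 0.03505 = 0.002938 mol.
From the balanced equation, 2 mol Na2S2O3 reacts with 1 mol I2, so n(I2) = 0.002938 x 1/2 = 0.001469 mol.
[I2] = 0.001469 / 0.02808 L = 0.0523 M.

0.0523 M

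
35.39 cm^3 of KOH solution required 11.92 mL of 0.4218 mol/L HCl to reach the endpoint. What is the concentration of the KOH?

0.142 M

n(HCl) delivered = 0.4218 x 0.01192 = 0.005028 mol.
For a 1:1 reaction, n(KOH) = 0.005028 mol.
[KOH] = 0.005028 mol / 0.03539 L = 0.142 M.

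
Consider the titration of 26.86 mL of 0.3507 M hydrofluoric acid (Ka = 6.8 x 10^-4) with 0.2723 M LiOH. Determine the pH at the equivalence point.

8.18

n(HF) = 0.3507 x 0.02686 = 0.009420 mol; V(LiOH) at equivalence = 0.009420/0.2723 = 0.03459 L.
At equivalence all the acid is converted to F-; total volume = 0.02686 + 0.03459 = 0.06145 L, so [F-] = 0.009420/0.06145 = 0.1533 M.
Kb = Kw/Ka = 1.0e-14 / 6.8 x 10^-4 = 1.47e-11.
[OH^-] = sqrt(Kb x [F-]) = sqrt(1.47e-11 x 0.1533) = 1.50e-6 M.
pOH = 5.82, so pH = 14.00 - 5.82 = 8.18.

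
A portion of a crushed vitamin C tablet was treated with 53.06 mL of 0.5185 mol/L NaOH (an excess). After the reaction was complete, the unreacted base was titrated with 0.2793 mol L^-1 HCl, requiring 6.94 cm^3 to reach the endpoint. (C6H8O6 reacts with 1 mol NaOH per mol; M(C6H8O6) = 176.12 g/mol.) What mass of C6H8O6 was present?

Total n(NaOH) added = 0.5185 x 0.05306 = 0.02751 mol.
n(HCl) used = 0.2793 x 0.006940 = 0.001938 mol, which equals the excess n(NaOH).
So n(NaOH) consumed by the sample = 0.02751 - 0.001938 = 0.02557 mol.
n(C6H8O6) = 0.02557 / 1 = 0.02557 mol.
mass = 0.02557 mol x 176.12 g/mol = 4.50 g.

4.50 g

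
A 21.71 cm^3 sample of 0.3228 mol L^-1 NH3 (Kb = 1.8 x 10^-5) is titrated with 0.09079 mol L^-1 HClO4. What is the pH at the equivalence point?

5.20

n(NH3) = 0.3228 x 0.02171 = 0.007008 mol; V(HClO4) at equivalence = 0.007008/0.09079 = 0.07719 L.
At equivalence the base is fully converted to NH4+; total volume = 0.09890 L, so [NH4+] = 0.007008/0.09890 = 0.07086 M.
Ka(NH4+) = Kw/Kb = 1.0e-14 / 1.8 x 10^-5 = 5.56e-10.
[H^+] = sqrt(Ka x [NH4+]) = sqrt(5.56e-10 x 0.07086) = 6.27e-6 M.
pH = -log(6.27e-6) = 5.20.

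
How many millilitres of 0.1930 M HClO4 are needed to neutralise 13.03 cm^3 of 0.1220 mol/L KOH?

8.24 mL

n(KOH) = 0.1220 mol/L x 0.01303 L = 0.001590 mol.
At equivalence n(HClO4) = n(KOH) = 0.001590 mol.
V(HClO4) = 0.001590 / 0.1930 = 0.008237 L = 8.24 mL.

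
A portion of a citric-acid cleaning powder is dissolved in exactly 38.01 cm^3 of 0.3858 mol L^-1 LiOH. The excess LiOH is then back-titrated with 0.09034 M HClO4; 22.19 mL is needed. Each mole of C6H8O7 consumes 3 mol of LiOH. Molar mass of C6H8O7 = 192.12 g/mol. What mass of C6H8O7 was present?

0.811 g

Total n(LiOH) added = 0.3858 x 0.03801 = 0.01466 mol.
n(HClO4) used = 0.09034 x 0.02219 = 0.002005 mol, which equals the excess n(LiOH).
So n(LiOH) consumed by the sample = 0.01466 - 0.002005 = 0.01266 mol.
n(C6H8O7) = 0.01266 / 3 = 0.004220 mol.
mass = 0.004220 mol x 192.12 g/mol = 0.811 g.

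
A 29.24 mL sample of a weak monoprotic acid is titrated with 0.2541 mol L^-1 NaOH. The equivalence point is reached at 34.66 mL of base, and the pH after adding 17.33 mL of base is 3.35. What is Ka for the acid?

4.5 x 10^-4

17.33 mL is half of the equivalence volume, so this is the half-equivalence point where [HA] = [A^-].
At half-equivalence pH = pKa, so pKa = 3.35.
Ka = 10^(-3.35) = 4.5 x 10^-4.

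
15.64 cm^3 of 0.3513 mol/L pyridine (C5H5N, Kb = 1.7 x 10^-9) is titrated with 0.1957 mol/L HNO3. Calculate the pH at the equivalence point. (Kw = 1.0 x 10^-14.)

3.07

n(C5H5N) = 0.3513 x 0.01564 = 0.005494 mol; V(HNO3) at equivalence = 0.005494/0.1957 = 0.02808 L.
At equivalence the base is fully converted to C5H5NH+; total volume = 0.04372 L, so [C5H5NH+] = 0.005494/0.04372 = 0.1257 M.
Ka(C5H5NH+) = Kw/Kb = 1.0e-14 / 1.7 x 10^-9 = 5.88e-6.
[H^+] = sqrt(Ka x [C5H5NH+]) = sqrt(5.88e-6 x 0.1257) = 0.000860 M.
pH = -log(0.000860) = 3.07.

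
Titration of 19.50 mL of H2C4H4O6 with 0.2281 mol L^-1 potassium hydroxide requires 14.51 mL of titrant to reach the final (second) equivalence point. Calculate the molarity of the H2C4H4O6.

0.0849 M

n(KOH) = 0.2281 x 0.01451 = 0.003310 mol.
At the final (second) equivalence point, 2 mol OH^- react per mol H2C4H4O6, so n(H2C4H4O6) = 0.003310 / 2 = 0.001655 mol.
[H2C4H4O6] = 0.001655 / 0.01950 L = 0.0849 M.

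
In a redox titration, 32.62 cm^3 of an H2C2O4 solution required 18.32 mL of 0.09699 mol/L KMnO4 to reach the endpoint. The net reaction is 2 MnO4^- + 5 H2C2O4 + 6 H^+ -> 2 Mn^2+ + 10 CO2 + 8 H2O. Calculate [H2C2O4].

0.136 M

n(KMnO4) = 0.09699 x 0.01832 = 0.001777 mol.
From the balanced equation, 2 mol KMnO4 reacts with 5 mol H2C2O4, so n(H2C2O4) = 0.001777 x 5/2 = 0.004442 mol.
[H2C2O4] = 0.004442 / 0.03262 L = 0.136 M.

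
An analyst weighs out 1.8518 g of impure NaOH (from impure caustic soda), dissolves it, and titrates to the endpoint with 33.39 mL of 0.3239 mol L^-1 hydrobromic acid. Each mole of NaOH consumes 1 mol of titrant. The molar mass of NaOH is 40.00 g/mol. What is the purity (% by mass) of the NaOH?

23.4%

n(HBr) = 0.3239 x 0.03339 = 0.01082 mol.
n(NaOH) = 0.01082 / 1 = 0.01082 mol.
mass of NaOH = 0.01082 x 40.00 = 0.4326 g.
% purity = 0.4326 / 1.8518 x 100 = 23.4%.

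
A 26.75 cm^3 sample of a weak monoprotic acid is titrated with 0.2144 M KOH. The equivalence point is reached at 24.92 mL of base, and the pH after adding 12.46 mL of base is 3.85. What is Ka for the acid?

12.46 mL is half of the equivalence volume, so this is the half-equivalence point where [HA] = [A^-].
At half-equivalence pH = pKa, so pKa = 3.85.
Ka = 10^(-3.85) = 1.4 x 10^-4.

1.4 x 10^-4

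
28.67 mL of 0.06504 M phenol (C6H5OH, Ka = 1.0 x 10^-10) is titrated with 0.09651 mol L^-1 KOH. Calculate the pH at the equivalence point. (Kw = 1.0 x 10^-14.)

11.29

n(C6H5OH) = 0.06504 x 0.02867 = 0.001865 mol; V(KOH) at equivalence = 0.001865/0.09651 = 0.01932 L.
At equivalence all the acid is converted to C6H5O-; total volume = 0.02867 + 0.01932 = 0.04799 L, so [C6H5O-] = 0.001865/0.04799 = 0.03885 M.
Kb = Kw/Ka = 1.0e-14 / 1.0 x 10^-10 = 0.000100.
[OH^-] = sqrt(Kb x [C6H5O-]) = sqrt(0.000100 x 0.03885) = 0.00197 M.
pOH = 2.71, so pH = 14.00 - 2.71 = 11.29.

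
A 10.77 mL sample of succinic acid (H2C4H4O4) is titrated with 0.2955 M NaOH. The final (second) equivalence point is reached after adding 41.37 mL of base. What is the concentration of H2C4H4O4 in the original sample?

0.568 M

n(NaOH) = 0.2955 x 0.04137 = 0.01222 mol.
At the final (second) equivalence point, 2 mol OH^- react per mol H2C4H4O4, so n(H2C4H4O4) = 0.01222 / 2 = 0.006112 mol.
[H2C4H4O4] = 0.006112 / 0.01077 L = 0.568 M.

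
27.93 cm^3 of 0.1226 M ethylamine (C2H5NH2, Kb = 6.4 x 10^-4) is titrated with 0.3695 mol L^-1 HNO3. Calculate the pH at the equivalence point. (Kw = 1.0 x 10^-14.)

n(C2H5NH2) = 0.1226 x 0.02793 = 0.003424 mol; V(HNO3) at equivalence = 0.003424/0.3695 = 0.009267 L.
At equivalence the base is fully converted to C2H5NH3+; total volume = 0.03720 L, so [C2H5NH3+] = 0.003424/0.03720 = 0.09206 M.
Ka(C2H5NH3+) = Kw/Kb = 1.0e-14 / 6.4 x 10^-4 = 1.56e-11.
[H^+] = sqrt(Ka x [C2H5NH3+]) = sqrt(1.56e-11 x 0.09206) = 1.20e-6 M.
pH = -log(1.20e-6) = 5.92.

5.92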